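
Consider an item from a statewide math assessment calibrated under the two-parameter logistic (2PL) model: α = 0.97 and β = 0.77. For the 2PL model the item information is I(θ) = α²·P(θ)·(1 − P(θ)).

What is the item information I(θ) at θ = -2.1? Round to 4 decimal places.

P = 1/(1+e^{2.7839}) = 0.0582
P(1−P) = 0.0582 × 0.9418 = 0.0548
I = α² × P(1−P) = 0.97² × 0.0548 = 0.05157

0.0516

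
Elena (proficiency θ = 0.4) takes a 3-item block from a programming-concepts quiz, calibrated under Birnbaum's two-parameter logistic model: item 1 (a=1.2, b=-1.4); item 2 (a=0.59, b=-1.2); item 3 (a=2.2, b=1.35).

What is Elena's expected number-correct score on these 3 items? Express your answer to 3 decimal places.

1.727

P(θ) = 1 / (1 + exp(−a(θ − b)))
P_1 = 1/(1+e^{-2.1600}) = 0.8966
P_2 = 1/(1+e^{-0.9440}) = 0.7199
P_3 = 1/(1+e^{2.0900}) = 0.1101
E[score] = 0.8966 + 0.7199 + 0.1101 = 1.7266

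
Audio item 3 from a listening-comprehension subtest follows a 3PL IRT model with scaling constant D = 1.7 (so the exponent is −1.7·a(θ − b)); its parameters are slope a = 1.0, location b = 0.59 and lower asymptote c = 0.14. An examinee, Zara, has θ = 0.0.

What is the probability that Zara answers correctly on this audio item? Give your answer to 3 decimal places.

0.371

P(θ) = c + (1 − c) · 1 / (1 + exp(−D·a(θ − b)))
Exponent: 1.7 × 1.0 × (0.0 − 0.59) = -1.0030
1/(1 + e^{1.0030}) = 0.2684
P = 0.14 + 0.86 × 0.2684 = 0.3708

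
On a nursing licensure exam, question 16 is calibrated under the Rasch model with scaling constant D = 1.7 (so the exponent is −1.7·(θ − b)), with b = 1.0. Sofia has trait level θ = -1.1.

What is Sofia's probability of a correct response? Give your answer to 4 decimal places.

0.0274

P(θ) = 1 / (1 + exp(−D·(θ − b)))
Exponent: 1.7 × (-1.1 − 1.0) = -3.5700
1/(1 + e^{3.5700}) = 0.0274
P = 0.0274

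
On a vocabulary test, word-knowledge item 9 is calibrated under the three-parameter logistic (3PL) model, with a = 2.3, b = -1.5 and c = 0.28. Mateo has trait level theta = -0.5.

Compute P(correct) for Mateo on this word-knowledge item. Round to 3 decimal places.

0.934

P(theta) = c + (1 − c) · 1 / (1 + exp(−a(theta − b)))
Exponent: 2.3 × (-0.5 − (-1.5)) = 2.3000
1/(1 + e^{-2.3000}) = 0.9089
P = 0.28 + 0.72 × 0.9089 = 0.9344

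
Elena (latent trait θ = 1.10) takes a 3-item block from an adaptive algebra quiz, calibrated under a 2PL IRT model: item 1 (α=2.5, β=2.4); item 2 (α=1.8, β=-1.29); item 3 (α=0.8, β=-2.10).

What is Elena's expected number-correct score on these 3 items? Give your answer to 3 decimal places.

1.952

P(θ) = 1 / (1 + exp(−α(θ − β)))
P_1 = 1/(1+e^{3.2500}) = 0.0373
P_2 = 1/(1+e^{-4.3020}) = 0.9866
P_3 = 1/(1+e^{-2.5600}) = 0.9282
E[score] = 0.0373 + 0.9866 + 0.9282 = 1.9522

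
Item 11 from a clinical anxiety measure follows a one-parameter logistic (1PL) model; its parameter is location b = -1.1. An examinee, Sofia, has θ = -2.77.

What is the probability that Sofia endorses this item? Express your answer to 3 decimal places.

P(θ) = 1 / (1 + exp(−(θ − b)))
Exponent: (-2.77 − (-1.1)) = -1.6700
1/(1 + e^{1.6700}) = 0.1584
P = 0.1584

0.158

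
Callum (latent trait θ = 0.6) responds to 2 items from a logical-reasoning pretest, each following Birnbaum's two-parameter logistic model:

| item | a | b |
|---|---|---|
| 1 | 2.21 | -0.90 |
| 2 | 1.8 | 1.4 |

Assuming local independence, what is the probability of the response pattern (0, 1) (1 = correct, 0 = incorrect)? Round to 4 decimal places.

0.0067

P(θ) = 1 / (1 + exp(−a(θ − b)))
P_1 = 1/(1+e^{-3.3150}) = 0.9649
P_2 = 1/(1+e^{1.4400}) = 0.1915
L = (1−P_1) × P_2 = 0.0351 × 0.1915 = 0.00672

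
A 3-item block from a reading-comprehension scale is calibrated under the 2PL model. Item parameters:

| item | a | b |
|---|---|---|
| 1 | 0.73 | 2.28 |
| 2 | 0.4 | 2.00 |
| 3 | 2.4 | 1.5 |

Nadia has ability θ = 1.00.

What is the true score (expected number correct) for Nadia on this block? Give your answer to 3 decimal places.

0.915

P(θ) = 1 / (1 + exp(−a(θ − b)))
P_1 = 1/(1+e^{0.9344}) = 0.2820
P_2 = 1/(1+e^{0.4000}) = 0.4013
P_3 = 1/(1+e^{1.2000}) = 0.2315
E[score] = 0.2820 + 0.4013 + 0.2315 = 0.9148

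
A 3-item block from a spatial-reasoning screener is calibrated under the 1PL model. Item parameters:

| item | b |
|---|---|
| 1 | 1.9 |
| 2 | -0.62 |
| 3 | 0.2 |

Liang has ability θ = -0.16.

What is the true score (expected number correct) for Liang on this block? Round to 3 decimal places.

1.137

P(θ) = 1 / (1 + exp(−(θ − b)))
P_1 = 1/(1+e^{2.0600}) = 0.1130
P_2 = 1/(1+e^{-0.4600}) = 0.6130
P_3 = 1/(1+e^{0.3600}) = 0.4110
E[score] = 0.1130 + 0.6130 + 0.4110 = 1.1370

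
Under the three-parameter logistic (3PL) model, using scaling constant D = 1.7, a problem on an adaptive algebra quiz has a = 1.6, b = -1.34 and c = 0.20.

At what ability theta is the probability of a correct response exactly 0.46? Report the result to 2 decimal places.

P(theta) = c + (1 − c) · 1 / (1 + exp(−D·a(theta − b)))
Remove guessing floor: (0.46 − 0.20)/(1 − 0.20) = 0.3250
logit = ln(0.3250/0.6750) = -0.7309
theta = b + logit/(1.7·a) = -1.34 + (-0.7309)/2.7200 = -1.6087

-1.61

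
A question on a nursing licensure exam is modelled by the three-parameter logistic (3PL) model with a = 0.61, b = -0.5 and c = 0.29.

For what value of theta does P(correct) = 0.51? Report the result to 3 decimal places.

P(theta) = c + (1 − c) · 1 / (1 + exp(−a(theta − b)))
Remove guessing floor: (0.51 − 0.29)/(1 − 0.29) = 0.3099
logit = ln(0.3099/0.6901) = -0.8008
theta = b + logit/(a) = -0.5 + (-0.8008)/0.6100 = -1.8128

-1.813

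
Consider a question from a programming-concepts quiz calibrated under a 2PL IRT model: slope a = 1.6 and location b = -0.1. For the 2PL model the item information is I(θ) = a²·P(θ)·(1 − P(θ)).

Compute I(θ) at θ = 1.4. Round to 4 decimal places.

P = 1/(1+e^{-2.4000}) = 0.9168
P(1−P) = 0.9168 × 0.0832 = 0.0763
I = a² × P(1−P) = 1.6² × 0.0763 = 0.19521

0.1952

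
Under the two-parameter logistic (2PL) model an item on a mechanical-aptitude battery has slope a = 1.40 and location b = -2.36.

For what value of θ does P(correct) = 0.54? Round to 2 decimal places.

-2.25

P(θ) = 1 / (1 + exp(−a(θ − b)))
logit = ln(0.5400/0.4600) = 0.1603
θ = b + logit/(a) = -2.36 + 0.1603/1.4000 = -2.2455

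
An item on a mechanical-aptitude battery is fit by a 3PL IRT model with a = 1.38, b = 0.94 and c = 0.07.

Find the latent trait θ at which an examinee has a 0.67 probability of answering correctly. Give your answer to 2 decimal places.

P(θ) = c + (1 − c) · 1 / (1 + exp(−a(θ − b)))
Remove guessing floor: (0.67 − 0.07)/(1 − 0.07) = 0.6452
logit = ln(0.6452/0.3548) = 0.5978
θ = b + logit/(a) = 0.94 + 0.5978/1.3800 = 1.3732

1.37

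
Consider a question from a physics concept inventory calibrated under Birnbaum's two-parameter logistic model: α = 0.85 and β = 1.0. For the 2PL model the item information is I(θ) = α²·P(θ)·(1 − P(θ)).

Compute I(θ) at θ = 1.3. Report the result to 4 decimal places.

P = 1/(1+e^{-0.2550}) = 0.5634
P(1−P) = 0.5634 × 0.4366 = 0.2460
I = α² × P(1−P) = 0.85² × 0.2460 = 0.17772

0.1777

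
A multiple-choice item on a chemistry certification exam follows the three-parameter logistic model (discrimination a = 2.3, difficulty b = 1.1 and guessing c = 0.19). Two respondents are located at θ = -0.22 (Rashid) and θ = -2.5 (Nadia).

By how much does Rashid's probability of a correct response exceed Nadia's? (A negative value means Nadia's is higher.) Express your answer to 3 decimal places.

P(θ) = c + (1 − c) · 1 / (1 + exp(−a(θ − b)))
P(Rashid) = 0.2271  [exponent -3.0360]
P(Nadia) = 0.1902  [exponent -8.2800]
Difference = 0.2271 − 0.1902 = 0.0369

0.037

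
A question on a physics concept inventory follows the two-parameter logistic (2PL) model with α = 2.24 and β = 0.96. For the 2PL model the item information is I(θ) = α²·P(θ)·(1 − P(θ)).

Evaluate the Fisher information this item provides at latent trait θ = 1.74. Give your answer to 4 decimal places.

P = 1/(1+e^{-1.7472}) = 0.8516
P(1−P) = 0.8516 × 0.1484 = 0.1264
I = α² × P(1−P) = 2.24² × 0.1264 = 0.63411

0.6341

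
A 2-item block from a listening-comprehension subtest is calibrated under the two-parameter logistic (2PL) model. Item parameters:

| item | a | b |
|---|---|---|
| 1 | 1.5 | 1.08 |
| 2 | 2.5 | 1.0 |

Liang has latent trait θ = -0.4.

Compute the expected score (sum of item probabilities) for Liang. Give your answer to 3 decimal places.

P(θ) = 1 / (1 + exp(−a(θ − b)))
P_1 = 1/(1+e^{2.2200}) = 0.0980
P_2 = 1/(1+e^{3.5000}) = 0.0293
E[score] = 0.0980 + 0.0293 = 0.1273

0.127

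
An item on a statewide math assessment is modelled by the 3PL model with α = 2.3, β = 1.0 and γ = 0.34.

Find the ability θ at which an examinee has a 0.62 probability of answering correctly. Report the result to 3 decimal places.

P(θ) = γ + (1 − γ) · 1 / (1 + exp(−α(θ − β)))
Remove guessing floor: (0.62 − 0.34)/(1 − 0.34) = 0.4242
logit = ln(0.4242/0.5758) = -0.3054
θ = β + logit/(α) = 1.0 + (-0.3054)/2.3000 = 0.8672

0.867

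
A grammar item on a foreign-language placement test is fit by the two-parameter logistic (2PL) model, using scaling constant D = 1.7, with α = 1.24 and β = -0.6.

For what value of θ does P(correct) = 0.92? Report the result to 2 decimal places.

0.56

P(θ) = 1 / (1 + exp(−D·α(θ − β)))
logit = ln(0.9200/0.0800) = 2.4423
θ = β + logit/(1.7·α) = -0.6 + 2.4423/2.1080 = 0.5586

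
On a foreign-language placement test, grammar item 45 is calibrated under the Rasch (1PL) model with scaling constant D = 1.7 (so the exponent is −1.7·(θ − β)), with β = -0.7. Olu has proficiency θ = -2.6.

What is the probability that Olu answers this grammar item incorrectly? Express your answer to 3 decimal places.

P(θ) = 1 / (1 + exp(−D·(θ − β)))
Exponent: 1.7 × (-2.6 − (-0.7)) = -3.2300
1/(1 + e^{3.2300}) = 0.0381
P = 0.0381
P(incorrect) = 1 − 0.0381 = 0.9619

0.962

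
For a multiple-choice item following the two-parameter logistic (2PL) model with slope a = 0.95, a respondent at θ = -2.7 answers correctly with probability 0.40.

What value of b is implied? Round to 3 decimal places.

-2.273

P(θ) = 1 / (1 + exp(−a(θ − b)))
logit(0.40) = ln(0.40/0.60) = -0.4055
b = θ − logit/(a) = -2.7 − (-0.4055)/0.9500 = -2.2732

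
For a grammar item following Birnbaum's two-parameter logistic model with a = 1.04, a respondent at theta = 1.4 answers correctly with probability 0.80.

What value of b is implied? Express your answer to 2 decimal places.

P(theta) = 1 / (1 + exp(−a(theta − b)))
logit(0.80) = ln(0.80/0.20) = 1.3863
b = theta − logit/(a) = 1.4 − 1.3863/1.0400 = 0.0670

0.07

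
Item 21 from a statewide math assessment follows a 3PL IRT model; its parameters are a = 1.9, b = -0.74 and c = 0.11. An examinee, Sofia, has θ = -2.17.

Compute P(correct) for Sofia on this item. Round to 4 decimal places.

P(θ) = c + (1 − c) · 1 / (1 + exp(−a(θ − b)))
Exponent: 1.9 × (-2.17 − (-0.74)) = -2.7170
1/(1 + e^{2.7170}) = 0.0620
P = 0.11 + 0.89 × 0.0620 = 0.1652

0.1652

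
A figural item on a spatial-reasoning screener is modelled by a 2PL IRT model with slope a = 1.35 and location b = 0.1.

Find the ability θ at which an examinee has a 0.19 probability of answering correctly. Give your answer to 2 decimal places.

-0.97

P(θ) = 1 / (1 + exp(−a(θ − b)))
logit = ln(0.1900/0.8100) = -1.4500
θ = b + logit/(a) = 0.1 + (-1.4500)/1.3500 = -0.9741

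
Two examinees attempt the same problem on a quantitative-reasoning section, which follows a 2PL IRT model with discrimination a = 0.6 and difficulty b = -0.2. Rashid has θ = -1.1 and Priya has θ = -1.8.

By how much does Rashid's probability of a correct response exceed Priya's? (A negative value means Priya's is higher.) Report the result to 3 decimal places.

P(θ) = 1 / (1 + exp(−a(θ − b)))
P(Rashid) = 0.3682  [exponent -0.5400]
P(Priya) = 0.2769  [exponent -0.9600]
Difference = 0.3682 − 0.2769 = 0.0913

0.091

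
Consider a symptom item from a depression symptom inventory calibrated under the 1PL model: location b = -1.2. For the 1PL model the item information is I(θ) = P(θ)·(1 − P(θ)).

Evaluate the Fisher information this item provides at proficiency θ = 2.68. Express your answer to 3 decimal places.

0.020

P = 1/(1+e^{-3.8800}) = 0.9798
P(1−P) = 0.9798 × 0.0202 = 0.0198
I = P(1−P) = 0.01982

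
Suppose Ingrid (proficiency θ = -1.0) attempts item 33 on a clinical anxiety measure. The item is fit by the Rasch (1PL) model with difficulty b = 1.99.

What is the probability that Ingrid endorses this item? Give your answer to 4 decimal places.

P(θ) = 1 / (1 + exp(−(θ − b)))
Exponent: (-1.0 − 1.99) = -2.9900
1/(1 + e^{2.9900}) = 0.0479
P = 0.0479

0.0479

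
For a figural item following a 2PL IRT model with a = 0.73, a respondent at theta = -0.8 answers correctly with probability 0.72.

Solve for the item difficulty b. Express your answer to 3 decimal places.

P(theta) = 1 / (1 + exp(−a(theta − b)))
logit(0.72) = ln(0.72/0.28) = 0.9445
b = theta − logit/(a) = -0.8 − 0.9445/0.7300 = -2.0938

-2.094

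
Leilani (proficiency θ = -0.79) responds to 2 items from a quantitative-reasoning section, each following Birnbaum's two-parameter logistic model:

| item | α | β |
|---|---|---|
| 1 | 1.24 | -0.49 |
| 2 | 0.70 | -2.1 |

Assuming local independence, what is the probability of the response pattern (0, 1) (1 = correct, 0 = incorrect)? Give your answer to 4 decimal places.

0.4229

P(θ) = 1 / (1 + exp(−α(θ − β)))
P_1 = 1/(1+e^{0.3720}) = 0.4081
P_2 = 1/(1+e^{-0.9170}) = 0.7144
L = (1−P_1) × P_2 = 0.5919 × 0.7144 = 0.42290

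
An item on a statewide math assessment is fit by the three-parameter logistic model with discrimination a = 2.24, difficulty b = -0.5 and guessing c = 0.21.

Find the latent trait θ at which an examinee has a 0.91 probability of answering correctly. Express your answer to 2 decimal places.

P(θ) = c + (1 − c) · 1 / (1 + exp(−a(θ − b)))
Remove guessing floor: (0.91 − 0.21)/(1 − 0.21) = 0.8861
logit = ln(0.8861/0.1139) = 2.0513
θ = b + logit/(a) = -0.5 + 2.0513/2.2400 = 0.4157

0.42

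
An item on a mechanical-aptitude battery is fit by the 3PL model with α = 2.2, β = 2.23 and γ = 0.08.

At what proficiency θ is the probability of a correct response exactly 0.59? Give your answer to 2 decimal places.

2.33

P(θ) = γ + (1 − γ) · 1 / (1 + exp(−α(θ − β)))
Remove guessing floor: (0.59 − 0.08)/(1 − 0.08) = 0.5543
logit = ln(0.5543/0.4457) = 0.2183
θ = β + logit/(α) = 2.23 + 0.2183/2.2000 = 2.3292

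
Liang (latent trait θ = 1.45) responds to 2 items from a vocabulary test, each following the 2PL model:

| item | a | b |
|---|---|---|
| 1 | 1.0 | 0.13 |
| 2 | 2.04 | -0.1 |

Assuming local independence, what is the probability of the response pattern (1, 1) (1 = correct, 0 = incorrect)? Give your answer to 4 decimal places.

0.7571

P(θ) = 1 / (1 + exp(−a(θ − b)))
P_1 = 1/(1+e^{-1.3200}) = 0.7892
P_2 = 1/(1+e^{-3.1620}) = 0.9594
L = P_1 × P_2 = 0.7892 × 0.9594 = 0.75712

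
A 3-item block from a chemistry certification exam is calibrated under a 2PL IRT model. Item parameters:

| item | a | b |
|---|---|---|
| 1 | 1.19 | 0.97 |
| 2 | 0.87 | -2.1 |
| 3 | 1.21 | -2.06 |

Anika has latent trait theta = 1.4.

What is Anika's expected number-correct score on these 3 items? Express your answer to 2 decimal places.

P(theta) = 1 / (1 + exp(−a(theta − b)))
P_1 = 1/(1+e^{-0.5117}) = 0.6252
P_2 = 1/(1+e^{-3.0450}) = 0.9546
P_3 = 1/(1+e^{-4.1866}) = 0.9850
E[score] = 0.6252 + 0.9546 + 0.9850 = 2.5648

2.56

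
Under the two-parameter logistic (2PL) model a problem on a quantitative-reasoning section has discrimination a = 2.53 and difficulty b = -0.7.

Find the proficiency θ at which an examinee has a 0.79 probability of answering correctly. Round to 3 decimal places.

-0.176

P(θ) = 1 / (1 + exp(−a(θ − b)))
logit = ln(0.7900/0.2100) = 1.3249
θ = b + logit/(a) = -0.7 + 1.3249/2.5300 = -0.1763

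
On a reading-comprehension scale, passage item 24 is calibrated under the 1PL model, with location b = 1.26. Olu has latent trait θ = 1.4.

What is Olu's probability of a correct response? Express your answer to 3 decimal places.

0.535

P(θ) = 1 / (1 + exp(−(θ − b)))
Exponent: (1.4 − 1.26) = 0.1400
1/(1 + e^{-0.1400}) = 0.5349
P = 0.5349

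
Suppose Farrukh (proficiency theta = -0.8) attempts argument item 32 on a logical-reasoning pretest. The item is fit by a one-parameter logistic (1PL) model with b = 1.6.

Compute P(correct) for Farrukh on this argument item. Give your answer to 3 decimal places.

0.083

P(theta) = 1 / (1 + exp(−(theta − b)))
Exponent: (-0.8 − 1.6) = -2.4000
1/(1 + e^{2.4000}) = 0.0832
P = 0.0832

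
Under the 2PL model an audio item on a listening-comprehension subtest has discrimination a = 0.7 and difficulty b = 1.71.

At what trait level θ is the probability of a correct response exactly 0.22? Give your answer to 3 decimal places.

P(θ) = 1 / (1 + exp(−a(θ − b)))
logit = ln(0.2200/0.7800) = -1.2657
θ = b + logit/(a) = 1.71 + (-1.2657)/0.7000 = -0.0981

-0.098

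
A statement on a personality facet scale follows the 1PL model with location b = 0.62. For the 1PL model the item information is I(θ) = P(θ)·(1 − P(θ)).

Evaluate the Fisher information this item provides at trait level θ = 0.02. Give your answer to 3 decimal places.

P = 1/(1+e^{0.6000}) = 0.3543
P(1−P) = 0.3543 × 0.6457 = 0.2288
I = P(1−P) = 0.22878

0.229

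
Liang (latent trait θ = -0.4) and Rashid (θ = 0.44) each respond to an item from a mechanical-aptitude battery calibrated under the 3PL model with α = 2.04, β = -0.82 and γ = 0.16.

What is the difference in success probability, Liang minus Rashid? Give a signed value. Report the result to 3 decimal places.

-0.191

P(θ) = γ + (1 − γ) · 1 / (1 + exp(−α(θ − β)))
P(Liang) = 0.7497  [exponent 0.8568]
P(Rashid) = 0.9403  [exponent 2.5704]
Difference = 0.7497 − 0.9403 = -0.1906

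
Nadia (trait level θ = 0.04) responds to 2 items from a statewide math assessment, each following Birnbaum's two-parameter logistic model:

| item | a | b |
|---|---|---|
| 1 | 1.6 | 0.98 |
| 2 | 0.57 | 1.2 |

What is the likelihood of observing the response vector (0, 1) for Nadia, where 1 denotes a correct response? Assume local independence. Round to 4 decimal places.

0.2786

P(θ) = 1 / (1 + exp(−a(θ − b)))
P_1 = 1/(1+e^{1.5040}) = 0.1818
P_2 = 1/(1+e^{0.6612}) = 0.3405
L = (1−P_1) × P_2 = 0.8182 × 0.3405 = 0.27856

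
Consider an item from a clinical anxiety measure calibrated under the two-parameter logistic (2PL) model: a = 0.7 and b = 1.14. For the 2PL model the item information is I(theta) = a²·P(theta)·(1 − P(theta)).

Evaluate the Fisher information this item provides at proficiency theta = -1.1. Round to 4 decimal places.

0.0699

P = 1/(1+e^{1.5680}) = 0.1725
P(1−P) = 0.1725 × 0.8275 = 0.1427
I = a² × P(1−P) = 0.7² × 0.1427 = 0.06994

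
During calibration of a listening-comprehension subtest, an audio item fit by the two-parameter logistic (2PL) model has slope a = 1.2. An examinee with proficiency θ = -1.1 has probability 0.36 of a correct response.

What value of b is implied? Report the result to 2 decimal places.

P(θ) = 1 / (1 + exp(−a(θ − b)))
logit(0.36) = ln(0.36/0.64) = -0.5754
b = θ − logit/(a) = -1.1 − (-0.5754)/1.2000 = -0.6205

-0.62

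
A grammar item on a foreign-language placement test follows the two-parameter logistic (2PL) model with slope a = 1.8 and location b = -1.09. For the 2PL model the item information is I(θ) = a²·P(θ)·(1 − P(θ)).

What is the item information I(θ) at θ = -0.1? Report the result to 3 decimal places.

P = 1/(1+e^{-1.7820}) = 0.8559
P(1−P) = 0.8559 × 0.1441 = 0.1233
I = a² × P(1−P) = 1.8² × 0.1233 = 0.39951

0.400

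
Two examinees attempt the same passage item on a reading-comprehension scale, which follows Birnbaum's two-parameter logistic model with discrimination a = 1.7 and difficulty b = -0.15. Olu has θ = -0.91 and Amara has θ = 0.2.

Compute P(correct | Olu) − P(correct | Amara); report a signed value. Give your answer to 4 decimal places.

P(θ) = 1 / (1 + exp(−a(θ − b)))
P(Olu) = 0.2155  [exponent -1.2920]
P(Amara) = 0.6445  [exponent 0.5950]
Difference = 0.2155 − 0.6445 = -0.4290

-0.4290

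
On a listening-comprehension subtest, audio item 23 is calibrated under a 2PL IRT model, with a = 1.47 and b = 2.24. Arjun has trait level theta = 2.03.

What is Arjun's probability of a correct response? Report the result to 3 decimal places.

0.423

P(theta) = 1 / (1 + exp(−a(theta − b)))
Exponent: 1.47 × (2.03 − 2.24) = -0.3087
1/(1 + e^{0.3087}) = 0.4234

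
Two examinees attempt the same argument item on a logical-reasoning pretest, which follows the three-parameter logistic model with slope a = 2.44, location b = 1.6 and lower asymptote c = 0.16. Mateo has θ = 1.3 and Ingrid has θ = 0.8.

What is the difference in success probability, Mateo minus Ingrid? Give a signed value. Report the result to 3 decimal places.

0.168

P(θ) = c + (1 − c) · 1 / (1 + exp(−a(θ − b)))
P(Mateo) = 0.4328  [exponent -0.7320]
P(Ingrid) = 0.2644  [exponent -1.9520]
Difference = 0.4328 − 0.2644 = 0.1684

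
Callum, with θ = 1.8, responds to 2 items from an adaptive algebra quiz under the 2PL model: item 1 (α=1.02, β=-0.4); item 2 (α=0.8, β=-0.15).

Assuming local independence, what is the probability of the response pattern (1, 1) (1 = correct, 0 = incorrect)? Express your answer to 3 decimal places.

P(θ) = 1 / (1 + exp(−α(θ − β)))
P_1 = 1/(1+e^{-2.2440}) = 0.9041
P_2 = 1/(1+e^{-1.5600}) = 0.8264
L = P_1 × P_2 = 0.9041 × 0.8264 = 0.74713

0.747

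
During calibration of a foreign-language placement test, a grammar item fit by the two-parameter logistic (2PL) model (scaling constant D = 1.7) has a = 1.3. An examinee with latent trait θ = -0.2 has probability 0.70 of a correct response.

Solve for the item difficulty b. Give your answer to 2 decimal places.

-0.58

P(θ) = 1 / (1 + exp(−D·a(θ − b)))
logit(0.70) = ln(0.70/0.30) = 0.8473
b = θ − logit/(1.7·a) = -0.2 − 0.8473/2.2100 = -0.5834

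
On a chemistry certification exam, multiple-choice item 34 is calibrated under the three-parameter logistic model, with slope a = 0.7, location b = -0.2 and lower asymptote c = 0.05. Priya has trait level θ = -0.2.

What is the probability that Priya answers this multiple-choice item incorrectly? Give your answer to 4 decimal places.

P(θ) = c + (1 − c) · 1 / (1 + exp(−a(θ − b)))
Exponent: 0.7 × (-0.2 − (-0.2)) = 0.0000
1/(1 + e^{0.0000}) = 0.5000
P = 0.05 + 0.95 × 0.5000 = 0.5250
P(incorrect) = 1 − 0.5250 = 0.4750

0.4750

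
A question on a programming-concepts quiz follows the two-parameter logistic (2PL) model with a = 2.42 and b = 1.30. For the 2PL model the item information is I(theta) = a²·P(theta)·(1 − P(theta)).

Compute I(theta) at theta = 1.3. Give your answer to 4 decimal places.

1.4641

P = 1/(1+e^{0.0000}) = 0.5000
P(1−P) = 0.5000 × 0.5000 = 0.2500
I = a² × P(1−P) = 2.42² × 0.2500 = 1.46410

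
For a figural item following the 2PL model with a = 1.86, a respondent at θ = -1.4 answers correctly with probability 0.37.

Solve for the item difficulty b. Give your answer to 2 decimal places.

P(θ) = 1 / (1 + exp(−a(θ − b)))
logit(0.37) = ln(0.37/0.63) = -0.5322
b = θ − logit/(a) = -1.4 − (-0.5322)/1.8600 = -1.1139

-1.11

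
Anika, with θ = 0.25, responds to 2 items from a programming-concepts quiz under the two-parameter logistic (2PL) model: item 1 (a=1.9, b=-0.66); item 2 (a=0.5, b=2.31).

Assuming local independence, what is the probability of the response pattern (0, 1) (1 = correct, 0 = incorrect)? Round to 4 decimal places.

P(θ) = 1 / (1 + exp(−a(θ − b)))
P_1 = 1/(1+e^{-1.7290}) = 0.8493
P_2 = 1/(1+e^{1.0300}) = 0.2631
L = (1−P_1) × P_2 = 0.1507 × 0.2631 = 0.03965

0.0397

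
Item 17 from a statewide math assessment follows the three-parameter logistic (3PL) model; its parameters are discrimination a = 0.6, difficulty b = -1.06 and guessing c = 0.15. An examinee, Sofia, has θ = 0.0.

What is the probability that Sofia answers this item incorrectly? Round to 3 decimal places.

P(θ) = c + (1 − c) · 1 / (1 + exp(−a(θ − b)))
Exponent: 0.6 × (0.0 − (-1.06)) = 0.6360
1/(1 + e^{-0.6360}) = 0.6538
P = 0.15 + 0.85 × 0.6538 = 0.7058
P(incorrect) = 1 − 0.7058 = 0.2942

0.294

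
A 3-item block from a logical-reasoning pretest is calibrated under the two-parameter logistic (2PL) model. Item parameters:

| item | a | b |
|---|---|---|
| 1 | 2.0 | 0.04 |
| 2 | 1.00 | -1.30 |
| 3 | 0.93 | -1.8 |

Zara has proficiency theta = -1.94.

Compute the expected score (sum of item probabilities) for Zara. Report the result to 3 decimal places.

P(theta) = 1 / (1 + exp(−a(theta − b)))
P_1 = 1/(1+e^{3.9600}) = 0.0187
P_2 = 1/(1+e^{0.6400}) = 0.3452
P_3 = 1/(1+e^{0.1302}) = 0.4675
E[score] = 0.0187 + 0.3452 + 0.4675 = 0.8314

0.831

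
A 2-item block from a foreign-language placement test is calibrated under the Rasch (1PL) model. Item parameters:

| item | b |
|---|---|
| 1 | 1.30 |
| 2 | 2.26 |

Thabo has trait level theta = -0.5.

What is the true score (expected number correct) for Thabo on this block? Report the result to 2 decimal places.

P(theta) = 1 / (1 + exp(−(theta − b)))
P_1 = 1/(1+e^{1.8000}) = 0.1419
P_2 = 1/(1+e^{2.7600}) = 0.0595
E[score] = 0.1419 + 0.0595 = 0.2014

0.20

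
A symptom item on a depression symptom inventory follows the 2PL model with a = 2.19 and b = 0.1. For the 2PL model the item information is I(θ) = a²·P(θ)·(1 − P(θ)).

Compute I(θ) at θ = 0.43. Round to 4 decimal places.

1.0551

P = 1/(1+e^{-0.7227}) = 0.6732
P(1−P) = 0.6732 × 0.3268 = 0.2200
I = a² × P(1−P) = 2.19² × 0.2200 = 1.05515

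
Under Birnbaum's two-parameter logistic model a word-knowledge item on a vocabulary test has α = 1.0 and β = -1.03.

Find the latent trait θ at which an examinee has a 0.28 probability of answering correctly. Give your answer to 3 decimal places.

-1.974

P(θ) = 1 / (1 + exp(−α(θ − β)))
logit = ln(0.2800/0.7200) = -0.9445
θ = β + logit/(α) = -1.03 + (-0.9445)/1.0000 = -1.9745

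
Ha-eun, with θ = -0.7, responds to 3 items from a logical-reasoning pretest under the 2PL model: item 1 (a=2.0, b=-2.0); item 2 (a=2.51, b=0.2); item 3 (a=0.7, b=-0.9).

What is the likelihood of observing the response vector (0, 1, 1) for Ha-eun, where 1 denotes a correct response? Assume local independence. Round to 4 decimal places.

P(θ) = 1 / (1 + exp(−a(θ − b)))
P_1 = 1/(1+e^{-2.6000}) = 0.9309
P_2 = 1/(1+e^{2.2590}) = 0.0946
P_3 = 1/(1+e^{-0.1400}) = 0.5349
L = (1−P_1) × P_2 × P_3 = 0.0691 × 0.0946 × 0.5349 = 0.00350

0.0035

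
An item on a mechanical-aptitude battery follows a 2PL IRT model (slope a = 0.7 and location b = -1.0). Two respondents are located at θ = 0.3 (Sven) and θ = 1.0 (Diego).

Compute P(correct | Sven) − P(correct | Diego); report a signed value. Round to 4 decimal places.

-0.0892

P(θ) = 1 / (1 + exp(−a(θ − b)))
P(Sven) = 0.7130  [exponent 0.9100]
P(Diego) = 0.8022  [exponent 1.4000]
Difference = 0.7130 − 0.8022 = -0.0892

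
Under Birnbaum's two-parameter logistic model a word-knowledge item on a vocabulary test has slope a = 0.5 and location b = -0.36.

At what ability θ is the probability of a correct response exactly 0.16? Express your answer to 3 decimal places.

P(θ) = 1 / (1 + exp(−a(θ − b)))
logit = ln(0.1600/0.8400) = -1.6582
θ = b + logit/(a) = -0.36 + (-1.6582)/0.5000 = -3.6765

-3.676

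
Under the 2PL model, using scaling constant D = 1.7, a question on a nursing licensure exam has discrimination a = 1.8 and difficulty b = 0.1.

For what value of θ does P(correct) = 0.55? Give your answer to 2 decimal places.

P(θ) = 1 / (1 + exp(−D·a(θ − b)))
logit = ln(0.5500/0.4500) = 0.2007
θ = b + logit/(1.7·a) = 0.1 + 0.2007/3.0600 = 0.1656

0.17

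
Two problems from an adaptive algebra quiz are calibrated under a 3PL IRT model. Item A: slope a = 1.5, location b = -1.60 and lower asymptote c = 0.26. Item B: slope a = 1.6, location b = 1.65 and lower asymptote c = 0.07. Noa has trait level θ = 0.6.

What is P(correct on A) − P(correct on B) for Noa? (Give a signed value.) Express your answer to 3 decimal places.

0.758

P(θ) = c + (1 − c) · 1 / (1 + exp(−a(θ − b)))
P_A = 0.9737
P_B = 0.2161
P_A − P_B = 0.7576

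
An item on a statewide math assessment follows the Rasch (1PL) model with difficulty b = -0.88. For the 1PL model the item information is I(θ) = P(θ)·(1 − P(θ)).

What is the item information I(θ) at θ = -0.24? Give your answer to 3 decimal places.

0.226

P = 1/(1+e^{-0.6400}) = 0.6548
P(1−P) = 0.6548 × 0.3452 = 0.2261
I = P(1−P) = 0.22605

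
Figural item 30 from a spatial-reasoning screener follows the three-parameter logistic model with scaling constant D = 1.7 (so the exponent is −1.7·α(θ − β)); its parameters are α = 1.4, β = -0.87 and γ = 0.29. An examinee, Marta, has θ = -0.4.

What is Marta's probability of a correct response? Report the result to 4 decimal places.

P(θ) = γ + (1 − γ) · 1 / (1 + exp(−D·α(θ − β)))
Exponent: 1.7 × 1.4 × (-0.4 − (-0.87)) = 1.1186
1/(1 + e^{-1.1186}) = 0.7537
P = 0.29 + 0.71 × 0.7537 = 0.8251

0.8251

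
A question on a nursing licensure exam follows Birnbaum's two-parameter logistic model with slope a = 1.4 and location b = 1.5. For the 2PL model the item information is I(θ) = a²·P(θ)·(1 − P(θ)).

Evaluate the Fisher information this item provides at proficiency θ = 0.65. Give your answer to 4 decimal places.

P = 1/(1+e^{1.1900}) = 0.2333
P(1−P) = 0.2333 × 0.7667 = 0.1788
I = a² × P(1−P) = 1.4² × 0.1788 = 0.35054

0.3505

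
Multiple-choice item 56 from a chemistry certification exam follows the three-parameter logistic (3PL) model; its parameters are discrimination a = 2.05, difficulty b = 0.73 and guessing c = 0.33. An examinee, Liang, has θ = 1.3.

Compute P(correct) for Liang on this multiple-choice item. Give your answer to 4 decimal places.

0.8411

P(θ) = c + (1 − c) · 1 / (1 + exp(−a(θ − b)))
Exponent: 2.05 × (1.3 − 0.73) = 1.1685
1/(1 + e^{-1.1685}) = 0.7629
P = 0.33 + 0.67 × 0.7629 = 0.8411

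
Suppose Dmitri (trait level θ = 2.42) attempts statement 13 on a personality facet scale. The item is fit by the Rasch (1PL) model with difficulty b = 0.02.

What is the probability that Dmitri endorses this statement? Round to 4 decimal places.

0.9168

P(θ) = 1 / (1 + exp(−(θ − b)))
Exponent: (2.42 − 0.02) = 2.4000
1/(1 + e^{-2.4000}) = 0.9168
P = 0.9168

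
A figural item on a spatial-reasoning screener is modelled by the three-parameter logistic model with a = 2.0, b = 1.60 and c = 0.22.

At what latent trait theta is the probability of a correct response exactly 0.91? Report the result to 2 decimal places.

P(theta) = c + (1 − c) · 1 / (1 + exp(−a(theta − b)))
Remove guessing floor: (0.91 − 0.22)/(1 − 0.22) = 0.8846
logit = ln(0.8846/0.1154) = 2.0369
theta = b + logit/(a) = 1.60 + 2.0369/2.0000 = 2.6184

2.62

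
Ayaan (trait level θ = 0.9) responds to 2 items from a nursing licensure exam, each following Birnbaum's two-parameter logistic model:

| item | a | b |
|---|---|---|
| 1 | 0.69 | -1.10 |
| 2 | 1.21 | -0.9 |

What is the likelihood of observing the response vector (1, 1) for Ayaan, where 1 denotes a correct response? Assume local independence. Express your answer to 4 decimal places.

P(θ) = 1 / (1 + exp(−a(θ − b)))
P_1 = 1/(1+e^{-1.3800}) = 0.7990
P_2 = 1/(1+e^{-2.1780}) = 0.8983
L = P_1 × P_2 = 0.7990 × 0.8983 = 0.71770

0.7177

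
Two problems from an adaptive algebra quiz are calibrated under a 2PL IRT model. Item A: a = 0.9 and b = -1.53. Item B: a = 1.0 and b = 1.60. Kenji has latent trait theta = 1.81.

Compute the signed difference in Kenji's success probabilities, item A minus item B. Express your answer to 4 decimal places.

0.4005

P(theta) = 1 / (1 + exp(−a(theta − b)))
P_A = 0.9528
P_B = 0.5523
P_A − P_B = 0.4005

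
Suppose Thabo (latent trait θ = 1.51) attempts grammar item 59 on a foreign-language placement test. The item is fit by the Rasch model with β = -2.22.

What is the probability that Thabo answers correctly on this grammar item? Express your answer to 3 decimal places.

P(θ) = 1 / (1 + exp(−(θ − β)))
Exponent: (1.51 − (-2.22)) = 3.7300
1/(1 + e^{-3.7300}) = 0.9766
P = 0.9766

0.977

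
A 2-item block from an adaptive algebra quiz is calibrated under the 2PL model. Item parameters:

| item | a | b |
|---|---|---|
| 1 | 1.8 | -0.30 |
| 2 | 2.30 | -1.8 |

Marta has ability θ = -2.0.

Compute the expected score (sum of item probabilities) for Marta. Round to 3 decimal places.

0.432

P(θ) = 1 / (1 + exp(−a(θ − b)))
P_1 = 1/(1+e^{3.0600}) = 0.0448
P_2 = 1/(1+e^{0.4600}) = 0.3870
E[score] = 0.0448 + 0.3870 = 0.4318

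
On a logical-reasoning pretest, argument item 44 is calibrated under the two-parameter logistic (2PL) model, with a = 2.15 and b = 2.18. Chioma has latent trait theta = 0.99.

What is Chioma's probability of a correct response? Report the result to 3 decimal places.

0.072

P(theta) = 1 / (1 + exp(−a(theta − b)))
Exponent: 2.15 × (0.99 − 2.18) = -2.5585
1/(1 + e^{2.5585}) = 0.0719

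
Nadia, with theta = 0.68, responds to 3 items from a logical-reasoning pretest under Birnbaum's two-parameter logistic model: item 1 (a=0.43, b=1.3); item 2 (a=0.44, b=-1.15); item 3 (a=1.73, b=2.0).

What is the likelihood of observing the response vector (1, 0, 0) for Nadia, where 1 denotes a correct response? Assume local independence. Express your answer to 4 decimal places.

0.1216

P(theta) = 1 / (1 + exp(−a(theta − b)))
P_1 = 1/(1+e^{0.2666}) = 0.4337
P_2 = 1/(1+e^{-0.8052}) = 0.6911
P_3 = 1/(1+e^{2.2836}) = 0.0925
L = P_1 × (1−P_2) × (1−P_3) = 0.4337 × 0.3089 × 0.9075 = 0.12160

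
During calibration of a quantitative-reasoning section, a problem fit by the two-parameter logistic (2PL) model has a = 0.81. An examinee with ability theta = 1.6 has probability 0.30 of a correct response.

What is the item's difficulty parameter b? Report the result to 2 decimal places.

2.65

P(theta) = 1 / (1 + exp(−a(theta − b)))
logit(0.30) = ln(0.30/0.70) = -0.8473
b = theta − logit/(a) = 1.6 − (-0.8473)/0.8100 = 2.6460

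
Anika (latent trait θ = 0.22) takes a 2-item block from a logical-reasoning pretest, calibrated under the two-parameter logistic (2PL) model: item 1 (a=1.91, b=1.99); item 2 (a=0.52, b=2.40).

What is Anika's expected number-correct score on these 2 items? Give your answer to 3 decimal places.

P(θ) = 1 / (1 + exp(−a(θ − b)))
P_1 = 1/(1+e^{3.3807}) = 0.0329
P_2 = 1/(1+e^{1.1336}) = 0.2435
E[score] = 0.0329 + 0.2435 = 0.2764

0.276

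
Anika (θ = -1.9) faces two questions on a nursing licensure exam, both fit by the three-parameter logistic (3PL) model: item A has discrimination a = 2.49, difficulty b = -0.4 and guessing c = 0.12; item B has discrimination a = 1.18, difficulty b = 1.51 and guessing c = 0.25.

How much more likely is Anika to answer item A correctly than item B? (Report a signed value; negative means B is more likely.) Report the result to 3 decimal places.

P(θ) = c + (1 − c) · 1 / (1 + exp(−a(θ − b)))
P_A = 0.1405
P_B = 0.2632
P_A − P_B = -0.1227

-0.123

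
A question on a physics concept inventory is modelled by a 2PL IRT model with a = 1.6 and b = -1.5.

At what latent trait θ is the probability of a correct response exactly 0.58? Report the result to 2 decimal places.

-1.30

P(θ) = 1 / (1 + exp(−a(θ − b)))
logit = ln(0.5800/0.4200) = 0.3228
θ = b + logit/(a) = -1.5 + 0.3228/1.6000 = -1.2983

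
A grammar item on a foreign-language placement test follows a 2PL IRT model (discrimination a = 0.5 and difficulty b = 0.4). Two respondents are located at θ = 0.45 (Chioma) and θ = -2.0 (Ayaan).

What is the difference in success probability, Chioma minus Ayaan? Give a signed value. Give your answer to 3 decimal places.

P(θ) = 1 / (1 + exp(−a(θ − b)))
P(Chioma) = 0.5062  [exponent 0.0250]
P(Ayaan) = 0.2315  [exponent -1.2000]
Difference = 0.5062 − 0.2315 = 0.2748

0.275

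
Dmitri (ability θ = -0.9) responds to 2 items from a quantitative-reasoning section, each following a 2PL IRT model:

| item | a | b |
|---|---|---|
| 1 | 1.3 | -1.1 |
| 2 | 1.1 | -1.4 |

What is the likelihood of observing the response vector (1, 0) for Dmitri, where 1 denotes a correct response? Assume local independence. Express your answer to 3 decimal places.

P(θ) = 1 / (1 + exp(−a(θ − b)))
P_1 = 1/(1+e^{-0.2600}) = 0.5646
P_2 = 1/(1+e^{-0.5500}) = 0.6341
L = P_1 × (1−P_2) = 0.5646 × 0.3659 = 0.20658

0.207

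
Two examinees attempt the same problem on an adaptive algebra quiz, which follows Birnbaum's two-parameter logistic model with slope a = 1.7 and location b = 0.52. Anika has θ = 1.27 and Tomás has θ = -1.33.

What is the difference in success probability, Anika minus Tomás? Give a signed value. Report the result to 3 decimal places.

0.740

P(θ) = 1 / (1 + exp(−a(θ − b)))
P(Anika) = 0.7816  [exponent 1.2750]
P(Tomás) = 0.0413  [exponent -3.1450]
Difference = 0.7816 − 0.0413 = 0.7403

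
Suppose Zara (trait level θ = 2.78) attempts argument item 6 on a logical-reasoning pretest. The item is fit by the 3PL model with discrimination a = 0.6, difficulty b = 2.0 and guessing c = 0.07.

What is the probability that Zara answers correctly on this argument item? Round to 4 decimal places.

P(θ) = c + (1 − c) · 1 / (1 + exp(−a(θ − b)))
Exponent: 0.6 × (2.78 − 2.0) = 0.4680
1/(1 + e^{-0.4680}) = 0.6149
P = 0.07 + 0.93 × 0.6149 = 0.6419

0.6419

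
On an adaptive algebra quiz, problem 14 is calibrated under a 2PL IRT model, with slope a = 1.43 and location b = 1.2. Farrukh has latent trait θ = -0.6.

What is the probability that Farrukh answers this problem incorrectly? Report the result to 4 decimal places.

0.9292

P(θ) = 1 / (1 + exp(−a(θ − b)))
Exponent: 1.43 × (-0.6 − 1.2) = -2.5740
1/(1 + e^{2.5740}) = 0.0708
P(incorrect) = 1 − 0.0708 = 0.9292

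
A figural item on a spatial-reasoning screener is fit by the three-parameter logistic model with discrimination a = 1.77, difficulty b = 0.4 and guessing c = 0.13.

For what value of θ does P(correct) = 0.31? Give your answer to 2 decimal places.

P(θ) = c + (1 − c) · 1 / (1 + exp(−a(θ − b)))
Remove guessing floor: (0.31 − 0.13)/(1 − 0.13) = 0.2069
logit = ln(0.2069/0.7931) = -1.3437
θ = b + logit/(a) = 0.4 + (-1.3437)/1.7700 = -0.3592

-0.36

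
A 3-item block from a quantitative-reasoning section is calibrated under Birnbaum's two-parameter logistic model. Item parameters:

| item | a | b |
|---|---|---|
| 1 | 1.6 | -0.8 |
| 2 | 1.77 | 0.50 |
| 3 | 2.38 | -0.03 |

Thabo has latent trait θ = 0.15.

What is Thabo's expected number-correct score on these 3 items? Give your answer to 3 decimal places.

1.776

P(θ) = 1 / (1 + exp(−a(θ − b)))
P_1 = 1/(1+e^{-1.5200}) = 0.8205
P_2 = 1/(1+e^{0.6195}) = 0.3499
P_3 = 1/(1+e^{-0.4284}) = 0.6055
E[score] = 0.8205 + 0.3499 + 0.6055 = 1.7759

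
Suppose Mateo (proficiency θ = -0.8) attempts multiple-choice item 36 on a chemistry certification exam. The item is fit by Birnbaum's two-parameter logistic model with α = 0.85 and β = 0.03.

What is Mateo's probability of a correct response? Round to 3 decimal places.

0.331

P(θ) = 1 / (1 + exp(−α(θ − β)))
Exponent: 0.85 × (-0.8 − 0.03) = -0.7055
1/(1 + e^{0.7055}) = 0.3306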